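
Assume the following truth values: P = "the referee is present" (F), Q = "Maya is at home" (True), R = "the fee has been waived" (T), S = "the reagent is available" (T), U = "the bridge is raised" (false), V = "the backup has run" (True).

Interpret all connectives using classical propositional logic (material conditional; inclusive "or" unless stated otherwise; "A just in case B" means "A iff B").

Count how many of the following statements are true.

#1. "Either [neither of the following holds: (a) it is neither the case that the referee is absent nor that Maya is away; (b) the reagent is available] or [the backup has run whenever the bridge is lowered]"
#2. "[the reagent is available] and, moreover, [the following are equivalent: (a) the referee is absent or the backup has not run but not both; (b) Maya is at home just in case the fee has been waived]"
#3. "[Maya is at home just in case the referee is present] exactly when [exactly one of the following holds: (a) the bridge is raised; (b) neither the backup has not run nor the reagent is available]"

#1: Parsed as ((~P nor ~Q) nor S) | (~U -> V)

~P = ~F = T
~Q = ~T = F
~P nor ~Q = T nor F = F
(~P nor ~Q) nor S = F nor T = F
~U = ~F = T
~U -> V = T -> T = T
((~P nor ~Q) nor S) | (~U -> V) = F | T = T
Hence #1 is true.

#2: In symbols: S & ((~P xor ~V) <-> (Q <-> R))

~P = ~F = T
~V = ~T = F
~P xor ~V = T xor F = T
Q <-> R = T <-> T = T
(~P xor ~V) <-> (Q <-> R) = T <-> T = T
S & ((~P xor ~V) <-> (Q <-> R)) = T & T = T
Thus #2 is true.

#3: In symbols: (Q <-> P) <-> (U xor (~V nor S))

Q <-> P = T <-> F = F
~V = ~T = F
~V nor S = F nor T = F
U xor (~V nor S) = F xor F = F
(Q <-> P) <-> (U xor (~V nor S)) = F <-> F = T
Thus #3 is true.

Count: 3.

3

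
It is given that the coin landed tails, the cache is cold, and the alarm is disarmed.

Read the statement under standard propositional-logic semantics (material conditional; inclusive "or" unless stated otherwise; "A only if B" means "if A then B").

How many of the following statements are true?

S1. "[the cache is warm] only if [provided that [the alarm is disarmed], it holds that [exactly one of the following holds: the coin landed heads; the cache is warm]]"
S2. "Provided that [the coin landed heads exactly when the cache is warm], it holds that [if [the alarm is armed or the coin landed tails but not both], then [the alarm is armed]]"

Let G = "the cache is warm" (F), S = "the alarm is armed" (F), P = "the coin landed heads" (F).

S1: In symbols: G -> (~S -> (P xor G))

~S = ~F = T
P xor G = F xor F = F
~S -> (P xor G) = T -> F = F
G -> (~S -> (P xor G)) = F -> F = T
Thus S1 is true.

S2: Formalization: (P <-> G) -> ((S xor ~P) -> S)

P <-> G = F <-> F = T
~P = ~F = T
S xor ~P = F xor T = T
(S xor ~P) -> S = T -> F = F
(P <-> G) -> ((S xor ~P) -> S) = T -> F = F
Hence S2 is false.

Count: 1.

1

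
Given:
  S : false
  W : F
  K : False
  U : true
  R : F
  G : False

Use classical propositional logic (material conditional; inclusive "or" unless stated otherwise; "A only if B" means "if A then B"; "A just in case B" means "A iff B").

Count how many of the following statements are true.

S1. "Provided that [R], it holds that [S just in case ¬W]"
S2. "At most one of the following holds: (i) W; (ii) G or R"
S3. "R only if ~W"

3

S1: Formalization: R -> (S <-> ~W)

~W = ~F = T
S <-> ~W = F <-> T = F
R -> (S <-> ~W) = F -> F = T
Thus S1 is true.

S2: Parsed as W nand (G | R)

G | R = F | F = F
W nand (G | R) = F nand F = T
Thus S2 is true.

S3: In symbols: R -> ~W

~W = ~F = T
R -> ~W = F -> T = T
Thus S3 is true.

3 of the 3 statements are true (S1, S2, S3).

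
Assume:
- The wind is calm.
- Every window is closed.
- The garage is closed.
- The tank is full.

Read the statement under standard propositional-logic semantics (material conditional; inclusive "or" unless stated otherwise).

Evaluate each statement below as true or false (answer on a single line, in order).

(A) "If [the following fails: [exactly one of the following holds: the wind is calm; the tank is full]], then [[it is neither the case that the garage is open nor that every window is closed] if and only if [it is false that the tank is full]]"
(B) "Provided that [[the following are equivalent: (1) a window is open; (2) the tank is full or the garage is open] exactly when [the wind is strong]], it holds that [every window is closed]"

Let P = "the wind is strong" (F), S = "the tank is full" (T), R = "the garage is closed" (T), Q = "a window is open" (F).

(A): This is ~(~P xor S) -> ((~R nor ~Q) <-> ~S).

~P = ~F = T
~P xor S = T xor T = F
~(~P xor S) = ~F = T
~R = ~T = F
~Q = ~F = T
~R nor ~Q = F nor T = F
~S = ~T = F
(~R nor ~Q) <-> ~S = F <-> F = T
~(~P xor S) -> ((~R nor ~Q) <-> ~S) = T -> T = T
So (A) is true.

(B): Formalization: ((Q <-> (S | ~R)) <-> P) -> ~Q

~R = ~T = F
S | ~R = T | F = T
Q <-> (S | ~R) = F <-> T = F
(Q <-> (S | ~R)) <-> P = F <-> F = T
~Q = ~F = T
((Q <-> (S | ~R)) <-> P) -> ~Q = T -> T = T
So (B) is true.

(A) T; (B) T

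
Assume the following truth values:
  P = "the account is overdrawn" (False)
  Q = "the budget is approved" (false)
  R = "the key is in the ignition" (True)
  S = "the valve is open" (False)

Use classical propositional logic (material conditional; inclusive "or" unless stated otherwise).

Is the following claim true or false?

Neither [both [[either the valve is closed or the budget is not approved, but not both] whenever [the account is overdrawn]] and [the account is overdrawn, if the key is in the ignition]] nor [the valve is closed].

The statement is false.

Formalization: ((P -> (not S xor not Q)) and (R -> P)) nor not S

not S = not False = True
not Q = not False = True
not S xor not Q = True xor True = False
P -> (not S xor not Q) = False -> False = True
R -> P = True -> False = False
(P -> (not S xor not Q)) and (R -> P) = True and False = False
not S = not False = True
((P -> (not S xor not Q)) and (R -> P)) nor not S = False nor True = False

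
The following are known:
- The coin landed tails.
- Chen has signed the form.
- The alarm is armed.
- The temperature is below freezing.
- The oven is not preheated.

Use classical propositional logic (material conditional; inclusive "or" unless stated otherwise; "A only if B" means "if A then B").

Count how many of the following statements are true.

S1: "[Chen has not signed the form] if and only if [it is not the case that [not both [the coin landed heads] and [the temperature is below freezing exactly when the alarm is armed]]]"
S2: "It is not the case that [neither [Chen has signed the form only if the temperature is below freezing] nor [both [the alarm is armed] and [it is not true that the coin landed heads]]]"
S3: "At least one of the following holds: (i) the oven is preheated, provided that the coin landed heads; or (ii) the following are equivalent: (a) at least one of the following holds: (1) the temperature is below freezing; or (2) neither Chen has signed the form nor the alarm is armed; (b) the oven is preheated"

3

Let Q = "Chen has signed the form" (T), P = "the coin landed heads" (F), S = "the temperature is below freezing" (T), R = "the alarm is armed" (T), U = "the oven is preheated" (F).

S1: In symbols: ¬Q ↔ ¬(P ↑ (S ↔ R))

¬Q = ¬T = F
S ↔ R = T ↔ T = T
P ↑ (S ↔ R) = F ↑ T = T
¬(P ↑ (S ↔ R)) = ¬T = F
¬Q ↔ ¬(P ↑ (S ↔ R)) = F ↔ F = T
Thus S1 is true.

S2: Formalization: ¬((Q → S) ↓ (R ∧ ¬P))

Q → S = T → T = T
¬P = ¬F = T
R ∧ ¬P = T ∧ T = T
(Q → S) ↓ (R ∧ ¬P) = T ↓ T = F
¬((Q → S) ↓ (R ∧ ¬P)) = ¬F = T
Thus S2 is true.

S3: This is (P → U) ∨ ((S ∨ (Q ↓ R)) ↔ U).

P → U = F → F = T
Q ↓ R = T ↓ T = F
S ∨ (Q ↓ R) = T ∨ F = T
(S ∨ (Q ↓ R)) ↔ U = T ↔ F = F
(P → U) ∨ ((S ∨ (Q ↓ R)) ↔ U) = T ∨ F = T
Hence S3 is true.

3 of the 3 statements are true.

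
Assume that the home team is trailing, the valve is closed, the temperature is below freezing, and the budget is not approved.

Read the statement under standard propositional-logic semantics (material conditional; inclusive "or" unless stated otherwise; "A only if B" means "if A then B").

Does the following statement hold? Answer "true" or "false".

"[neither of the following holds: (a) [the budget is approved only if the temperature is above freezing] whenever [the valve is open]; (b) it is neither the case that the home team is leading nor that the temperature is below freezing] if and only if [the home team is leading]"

Let W = "the valve is open" (F), K = "the budget is approved" (F), V = "the temperature is below freezing" (T), S = "the home team is leading" (F).
This is ((W -> (K -> ~V)) nor (S nor V)) <-> S.

~V = ~T = F
K -> ~V = F -> F = T
W -> (K -> ~V) = F -> T = T
S nor V = F nor T = F
(W -> (K -> ~V)) nor (S nor V) = T nor F = F
((W -> (K -> ~V)) nor (S nor V)) <-> S = F <-> F = T

True.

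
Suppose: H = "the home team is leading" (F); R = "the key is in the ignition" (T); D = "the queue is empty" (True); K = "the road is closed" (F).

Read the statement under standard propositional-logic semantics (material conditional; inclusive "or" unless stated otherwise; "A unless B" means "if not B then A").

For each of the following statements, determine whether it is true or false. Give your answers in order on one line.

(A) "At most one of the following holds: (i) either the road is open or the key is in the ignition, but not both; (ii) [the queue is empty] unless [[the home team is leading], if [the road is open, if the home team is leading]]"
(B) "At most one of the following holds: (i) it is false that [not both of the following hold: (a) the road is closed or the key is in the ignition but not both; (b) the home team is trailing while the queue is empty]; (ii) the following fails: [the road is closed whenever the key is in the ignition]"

(A): Parsed as (not K xor R) nand (D or ((H -> not K) -> H))

not K = not False = True
not K xor R = True xor True = False
not K = not False = True
H -> not K = False -> True = True
(H -> not K) -> H = True -> False = False
D or ((H -> not K) -> H) = True or False = True
(not K xor R) nand (D or ((H -> not K) -> H)) = False nand True = True
So (A) is true.

(B): Parsed as not ((K xor R) nand (not H and D)) nand not (R -> K)

K xor R = False xor True = True
not H = not False = True
not H and D = True and True = True
(K xor R) nand (not H and D) = True nand True = False
not ((K xor R) nand (not H and D)) = not False = True
R -> K = True -> False = False
not (R -> K) = not False = True
not ((K xor R) nand (not H and D)) nand not (R -> K) = True nand True = False
Hence (B) is false.

(A) True; (B) False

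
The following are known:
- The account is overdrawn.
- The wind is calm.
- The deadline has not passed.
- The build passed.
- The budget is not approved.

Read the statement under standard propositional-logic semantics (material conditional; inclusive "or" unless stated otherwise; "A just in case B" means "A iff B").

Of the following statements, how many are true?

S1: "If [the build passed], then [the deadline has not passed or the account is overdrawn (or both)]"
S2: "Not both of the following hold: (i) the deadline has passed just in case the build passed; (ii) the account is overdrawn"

Let W = "the build passed" (T), D = "the deadline has passed" (F), U = "the account is overdrawn" (T).

S1: Parsed as W → (¬D ∨ U)

¬D = ¬F = T
¬D ∨ U = T ∨ T = T
W → (¬D ∨ U) = T → T = T
So S1 is true.

S2: Parsed as (D ↔ W) ↑ U

D ↔ W = F ↔ T = F
(D ↔ W) ↑ U = F ↑ T = T
Thus S2 is true.

2 of the 2 statements are true.

2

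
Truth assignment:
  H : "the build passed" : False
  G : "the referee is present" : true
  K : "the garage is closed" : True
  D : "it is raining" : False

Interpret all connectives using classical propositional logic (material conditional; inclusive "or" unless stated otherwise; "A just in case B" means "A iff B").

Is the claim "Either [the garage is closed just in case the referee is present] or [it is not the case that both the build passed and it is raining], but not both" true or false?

Formalization: (K ↔ G) ⊕ (H ↑ D)

K ↔ G = T ↔ T = T
H ↑ D = F ↑ F = T
(K ↔ G) ⊕ (H ↑ D) = T ⊕ T = F

false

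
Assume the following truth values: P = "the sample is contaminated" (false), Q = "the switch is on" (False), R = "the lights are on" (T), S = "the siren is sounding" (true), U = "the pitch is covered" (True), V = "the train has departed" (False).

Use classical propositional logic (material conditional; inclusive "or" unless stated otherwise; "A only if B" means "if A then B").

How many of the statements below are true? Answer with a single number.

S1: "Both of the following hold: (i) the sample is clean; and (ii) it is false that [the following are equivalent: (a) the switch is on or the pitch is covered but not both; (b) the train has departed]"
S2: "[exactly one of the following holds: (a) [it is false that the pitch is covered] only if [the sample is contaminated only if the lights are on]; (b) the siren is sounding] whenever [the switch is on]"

2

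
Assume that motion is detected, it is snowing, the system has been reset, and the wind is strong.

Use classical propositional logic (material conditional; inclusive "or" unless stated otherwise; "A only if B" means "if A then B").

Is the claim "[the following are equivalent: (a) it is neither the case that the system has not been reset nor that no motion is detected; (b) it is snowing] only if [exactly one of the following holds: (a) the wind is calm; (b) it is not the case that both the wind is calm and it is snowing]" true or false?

True

Let V = "the system has been reset" (T), L = "motion is detected" (T), K = "it is snowing" (T), Q = "the wind is strong" (T).
In symbols: ((¬V ↓ ¬L) ↔ K) → (¬Q ⊕ (¬Q ↑ K))

¬V = ¬T = F
¬L = ¬T = F
¬V ↓ ¬L = F ↓ F = T
(¬V ↓ ¬L) ↔ K = T ↔ T = T
¬Q = ¬T = F
¬Q = ¬T = F
¬Q ↑ K = F ↑ T = T
¬Q ⊕ (¬Q ↑ K) = F ⊕ T = T
((¬V ↓ ¬L) ↔ K) → (¬Q ⊕ (¬Q ↑ K)) = T → T = T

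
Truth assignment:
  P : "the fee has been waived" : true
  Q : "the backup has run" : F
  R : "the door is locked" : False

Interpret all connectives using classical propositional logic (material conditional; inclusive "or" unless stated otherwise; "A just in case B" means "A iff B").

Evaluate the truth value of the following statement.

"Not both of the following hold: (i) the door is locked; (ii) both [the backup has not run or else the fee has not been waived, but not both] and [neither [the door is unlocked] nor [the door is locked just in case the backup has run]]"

True

Values: R=F, Q=F, P=T.
Formalization: R ↑ ((¬Q ⊕ ¬P) ∧ (¬R ↓ (R ↔ Q)))

¬Q = ¬F = T
¬P = ¬T = F
¬Q ⊕ ¬P = T ⊕ F = T
¬R = ¬F = T
R ↔ Q = F ↔ F = T
¬R ↓ (R ↔ Q) = T ↓ T = F
(¬Q ⊕ ¬P) ∧ (¬R ↓ (R ↔ Q)) = T ∧ F = F
R ↑ ((¬Q ⊕ ¬P) ∧ (¬R ↓ (R ↔ Q))) = F ↑ F = T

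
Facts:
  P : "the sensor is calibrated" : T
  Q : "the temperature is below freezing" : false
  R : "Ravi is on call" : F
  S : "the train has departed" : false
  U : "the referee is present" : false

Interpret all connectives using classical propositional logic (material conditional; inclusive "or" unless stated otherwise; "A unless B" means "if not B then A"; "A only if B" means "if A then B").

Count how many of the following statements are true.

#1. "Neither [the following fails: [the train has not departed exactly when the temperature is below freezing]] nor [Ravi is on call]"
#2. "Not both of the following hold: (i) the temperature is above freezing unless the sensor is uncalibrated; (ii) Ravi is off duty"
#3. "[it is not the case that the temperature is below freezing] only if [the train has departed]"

0

#1: Formalization: ¬(¬S ↔ Q) ↓ R

¬S = ¬F = T
¬S ↔ Q = T ↔ F = F
¬(¬S ↔ Q) = ¬F = T
¬(¬S ↔ Q) ↓ R = T ↓ F = F
So #1 is false.

#2: This is (¬Q ∨ ¬P) ↑ ¬R.

¬Q = ¬F = T
¬P = ¬T = F
¬Q ∨ ¬P = T ∨ F = T
¬R = ¬F = T
(¬Q ∨ ¬P) ↑ ¬R = T ↑ T = F
Thus #2 is false.

#3: In symbols: ¬Q → S

¬Q = ¬F = T
¬Q → S = T → F = F
So #3 is false.

Count: 0.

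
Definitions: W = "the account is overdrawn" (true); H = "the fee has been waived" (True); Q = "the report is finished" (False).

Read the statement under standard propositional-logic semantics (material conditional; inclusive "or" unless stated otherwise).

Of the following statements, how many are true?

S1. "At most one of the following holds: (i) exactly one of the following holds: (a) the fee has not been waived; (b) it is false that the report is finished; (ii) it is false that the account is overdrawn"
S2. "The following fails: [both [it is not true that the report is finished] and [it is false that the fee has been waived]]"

2

S1: Formalization: (~H xor ~Q) nand ~W

~H = ~T = F
~Q = ~F = T
~H xor ~Q = F xor T = T
~W = ~T = F
(~H xor ~Q) nand ~W = T nand F = T
Hence S1 is true.

S2: Formalization: ~(~Q & ~H)

~Q = ~F = T
~H = ~T = F
~Q & ~H = T & F = F
~(~Q & ~H) = ~F = T
Hence S2 is true.

Count: 2.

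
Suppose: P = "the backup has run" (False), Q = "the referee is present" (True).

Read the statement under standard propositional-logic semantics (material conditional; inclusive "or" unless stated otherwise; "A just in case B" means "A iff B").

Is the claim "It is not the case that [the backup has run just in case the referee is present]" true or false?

True.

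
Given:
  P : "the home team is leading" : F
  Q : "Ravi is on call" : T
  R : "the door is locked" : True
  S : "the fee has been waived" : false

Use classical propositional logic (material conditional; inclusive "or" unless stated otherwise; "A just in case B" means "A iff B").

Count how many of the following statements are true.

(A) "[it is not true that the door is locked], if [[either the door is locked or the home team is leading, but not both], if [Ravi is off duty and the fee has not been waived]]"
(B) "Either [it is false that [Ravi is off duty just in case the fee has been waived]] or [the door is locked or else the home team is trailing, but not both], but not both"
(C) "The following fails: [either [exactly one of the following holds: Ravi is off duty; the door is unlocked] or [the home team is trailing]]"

(A): In symbols: ((~Q & ~S) -> (R xor P)) -> ~R

~Q = ~T = F
~S = ~F = T
~Q & ~S = F & T = F
R xor P = T xor F = T
(~Q & ~S) -> (R xor P) = F -> T = T
~R = ~T = F
((~Q & ~S) -> (R xor P)) -> ~R = T -> F = F
Hence (A) is false.

(B): In symbols: ~(~Q <-> S) xor (R xor ~P)

~Q = ~T = F
~Q <-> S = F <-> F = T
~(~Q <-> S) = ~T = F
~P = ~F = T
R xor ~P = T xor T = F
~(~Q <-> S) xor (R xor ~P) = F xor F = F
Hence (B) is false.

(C): Formalization: ~((~Q xor ~R) | ~P)

~Q = ~T = F
~R = ~T = F
~Q xor ~R = F xor F = F
~P = ~F = T
(~Q xor ~R) | ~P = F | T = T
~((~Q xor ~R) | ~P) = ~T = F
Thus (C) is false.

True statements: 0 (none).

0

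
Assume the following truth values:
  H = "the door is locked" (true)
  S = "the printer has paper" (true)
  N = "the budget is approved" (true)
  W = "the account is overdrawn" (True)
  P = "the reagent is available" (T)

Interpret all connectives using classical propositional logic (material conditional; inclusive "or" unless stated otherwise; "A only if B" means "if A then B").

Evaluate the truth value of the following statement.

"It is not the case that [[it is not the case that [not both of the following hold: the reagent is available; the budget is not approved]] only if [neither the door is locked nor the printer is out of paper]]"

Values: P=T, N=T, H=T, S=T.
This is ~(~(P nand ~N) -> (H nor ~S)).

~N = ~T = F
P nand ~N = T nand F = T
~(P nand ~N) = ~T = F
~S = ~T = F
H nor ~S = T nor F = F
~(P nand ~N) -> (H nor ~S) = F -> F = T
~(~(P nand ~N) -> (H nor ~S)) = ~T = F

False.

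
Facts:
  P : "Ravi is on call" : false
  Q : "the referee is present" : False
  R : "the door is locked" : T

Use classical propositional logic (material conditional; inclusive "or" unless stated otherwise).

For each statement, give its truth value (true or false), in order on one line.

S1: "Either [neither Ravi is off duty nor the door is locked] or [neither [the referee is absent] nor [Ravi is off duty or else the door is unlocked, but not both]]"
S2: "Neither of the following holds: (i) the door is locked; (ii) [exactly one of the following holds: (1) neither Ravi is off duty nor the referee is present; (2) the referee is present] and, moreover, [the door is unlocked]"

S1 False / S2 False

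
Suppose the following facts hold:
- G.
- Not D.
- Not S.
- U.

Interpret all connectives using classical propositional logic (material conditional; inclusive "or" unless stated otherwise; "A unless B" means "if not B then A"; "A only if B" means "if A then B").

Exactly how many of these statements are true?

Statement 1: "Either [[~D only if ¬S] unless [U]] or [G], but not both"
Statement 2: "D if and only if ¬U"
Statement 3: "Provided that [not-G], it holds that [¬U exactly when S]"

Statement 1: Parsed as ((¬D → ¬S) ∨ U) ⊕ G

¬D = ¬F = T
¬S = ¬F = T
¬D → ¬S = T → T = T
(¬D → ¬S) ∨ U = T ∨ T = T
((¬D → ¬S) ∨ U) ⊕ G = T ⊕ T = F
Thus Statement 1 is false.

Statement 2: Formalization: D ↔ ¬U

¬U = ¬T = F
D ↔ ¬U = F ↔ F = T
So Statement 2 is true.

Statement 3: This is ¬G → (¬U ↔ S).

¬G = ¬T = F
¬U = ¬T = F
¬U ↔ S = F ↔ F = T
¬G → (¬U ↔ S) = F → T = T
So Statement 3 is true.

Count: 2.

2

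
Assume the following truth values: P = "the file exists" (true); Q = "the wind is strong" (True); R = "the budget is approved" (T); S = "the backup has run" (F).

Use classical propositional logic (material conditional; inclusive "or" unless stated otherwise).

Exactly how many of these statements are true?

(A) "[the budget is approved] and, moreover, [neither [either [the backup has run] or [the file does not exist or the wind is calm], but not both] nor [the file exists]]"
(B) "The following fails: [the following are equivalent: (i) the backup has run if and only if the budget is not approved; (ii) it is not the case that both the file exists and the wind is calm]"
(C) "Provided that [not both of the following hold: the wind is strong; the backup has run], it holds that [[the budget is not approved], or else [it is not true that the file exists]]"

(A): Formalization: R ∧ ((S ⊕ (¬P ∨ ¬Q)) ↓ P)

¬P = ¬T = F
¬Q = ¬T = F
¬P ∨ ¬Q = F ∨ F = F
S ⊕ (¬P ∨ ¬Q) = F ⊕ F = F
(S ⊕ (¬P ∨ ¬Q)) ↓ P = F ↓ T = F
R ∧ ((S ⊕ (¬P ∨ ¬Q)) ↓ P) = T ∧ F = F
Thus (A) is false.

(B): Formalization: ¬((S ↔ ¬R) ↔ (P ↑ ¬Q))

¬R = ¬T = F
S ↔ ¬R = F ↔ F = T
¬Q = ¬T = F
P ↑ ¬Q = T ↑ F = T
(S ↔ ¬R) ↔ (P ↑ ¬Q) = T ↔ T = T
¬((S ↔ ¬R) ↔ (P ↑ ¬Q)) = ¬T = F
Hence (B) is false.

(C): Parsed as (Q ↑ S) → (¬R ∨ ¬P)

Q ↑ S = T ↑ F = T
¬R = ¬T = F
¬P = ¬T = F
¬R ∨ ¬P = F ∨ F = F
(Q ↑ S) → (¬R ∨ ¬P) = T → F = F
Thus (C) is false.

Count: 0.

0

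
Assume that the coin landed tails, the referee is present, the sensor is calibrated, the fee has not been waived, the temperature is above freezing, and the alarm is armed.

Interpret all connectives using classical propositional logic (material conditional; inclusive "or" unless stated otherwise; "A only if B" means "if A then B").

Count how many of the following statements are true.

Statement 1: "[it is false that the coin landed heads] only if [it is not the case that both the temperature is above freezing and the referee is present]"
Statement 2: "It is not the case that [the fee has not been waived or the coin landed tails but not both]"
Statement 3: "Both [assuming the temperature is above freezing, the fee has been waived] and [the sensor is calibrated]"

1

Let P = "the coin landed heads" (F), U = "the temperature is below freezing" (F), Q = "the referee is present" (T), S = "the fee has been waived" (F), R = "the sensor is calibrated" (T).

Statement 1: Formalization: ~P -> (~U nand Q)

~P = ~F = T
~U = ~F = T
~U nand Q = T nand T = F
~P -> (~U nand Q) = T -> F = F
Thus Statement 1 is false.

Statement 2: Formalization: ~(~S xor ~P)

~S = ~F = T
~P = ~F = T
~S xor ~P = T xor T = F
~(~S xor ~P) = ~F = T
Hence Statement 2 is true.

Statement 3: Formalization: (~U -> S) & R

~U = ~F = T
~U -> S = T -> F = F
(~U -> S) & R = F & T = F
So Statement 3 is false.

1 of the 3 statements is true (Statement 2).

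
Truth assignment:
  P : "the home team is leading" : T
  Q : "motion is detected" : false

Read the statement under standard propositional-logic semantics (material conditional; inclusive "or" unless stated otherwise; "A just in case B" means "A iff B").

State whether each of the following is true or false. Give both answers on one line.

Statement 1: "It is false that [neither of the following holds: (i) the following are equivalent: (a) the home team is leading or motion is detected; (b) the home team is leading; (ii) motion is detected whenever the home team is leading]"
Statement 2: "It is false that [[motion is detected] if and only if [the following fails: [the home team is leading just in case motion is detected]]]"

Statement 1 true, Statement 2 true

Statement 1: In symbols: not (((P or Q) iff P) nor (P -> Q))

P or Q = True or False = True
(P or Q) iff P = True iff True = True
P -> Q = True -> False = False
((P or Q) iff P) nor (P -> Q) = True nor False = False
not (((P or Q) iff P) nor (P -> Q)) = not False = True
Thus Statement 1 is true.

Statement 2: This is not (Q iff not (P iff Q)).

P iff Q = True iff False = False
not (P iff Q) = not False = True
Q iff not (P iff Q) = False iff True = False
not (Q iff not (P iff Q)) = not False = True
So Statement 2 is true.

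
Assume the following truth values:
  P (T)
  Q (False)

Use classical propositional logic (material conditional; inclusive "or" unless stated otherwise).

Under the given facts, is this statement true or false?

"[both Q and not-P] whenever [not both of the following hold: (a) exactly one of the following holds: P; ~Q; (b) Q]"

This is ((P xor ~Q) nand Q) -> (Q & ~P).

~Q = ~F = T
P xor ~Q = T xor T = F
(P xor ~Q) nand Q = F nand F = T
~P = ~T = F
Q & ~P = F & F = F
((P xor ~Q) nand Q) -> (Q & ~P) = T -> F = F

The statement is false.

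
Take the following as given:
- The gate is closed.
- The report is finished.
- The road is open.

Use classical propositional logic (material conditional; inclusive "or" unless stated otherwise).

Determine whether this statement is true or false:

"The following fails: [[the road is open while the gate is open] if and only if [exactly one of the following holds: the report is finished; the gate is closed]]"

Let M = "the road is closed" (F), P = "the gate is open" (F), U = "the report is finished" (T).
Formalization: ¬((¬M ∧ P) ↔ (U ⊕ ¬P))

¬M = ¬F = T
¬M ∧ P = T ∧ F = F
¬P = ¬F = T
U ⊕ ¬P = T ⊕ T = F
(¬M ∧ P) ↔ (U ⊕ ¬P) = F ↔ F = T
¬((¬M ∧ P) ↔ (U ⊕ ¬P)) = ¬T = F

False.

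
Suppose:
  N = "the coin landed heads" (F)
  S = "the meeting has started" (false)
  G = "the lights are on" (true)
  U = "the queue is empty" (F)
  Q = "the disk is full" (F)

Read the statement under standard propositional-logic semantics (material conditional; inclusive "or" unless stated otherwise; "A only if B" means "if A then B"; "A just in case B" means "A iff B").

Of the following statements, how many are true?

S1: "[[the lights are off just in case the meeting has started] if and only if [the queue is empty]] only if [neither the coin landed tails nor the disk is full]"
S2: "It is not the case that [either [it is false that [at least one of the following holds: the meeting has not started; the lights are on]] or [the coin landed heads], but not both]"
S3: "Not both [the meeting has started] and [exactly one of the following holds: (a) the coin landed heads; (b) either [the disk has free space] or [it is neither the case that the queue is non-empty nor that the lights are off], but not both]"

3

S1: This is ((~G <-> S) <-> U) -> (~N nor Q).

~G = ~T = F
~G <-> S = F <-> F = T
(~G <-> S) <-> U = T <-> F = F
~N = ~F = T
~N nor Q = T nor F = F
((~G <-> S) <-> U) -> (~N nor Q) = F -> F = T
So S1 is true.

S2: Parsed as ~(~(~S | G) xor N)

~S = ~F = T
~S | G = T | T = T
~(~S | G) = ~T = F
~(~S | G) xor N = F xor F = F
~(~(~S | G) xor N) = ~F = T
Hence S2 is true.

S3: Parsed as S nand (N xor (~Q xor (~U nor ~G)))

~Q = ~F = T
~U = ~F = T
~G = ~T = F
~U nor ~G = T nor F = F
~Q xor (~U nor ~G) = T xor F = T
N xor (~Q xor (~U nor ~G)) = F xor T = T
S nand (N xor (~Q xor (~U nor ~G))) = F nand T = T
So S3 is true.

True statements: 3 (S1, S2, S3).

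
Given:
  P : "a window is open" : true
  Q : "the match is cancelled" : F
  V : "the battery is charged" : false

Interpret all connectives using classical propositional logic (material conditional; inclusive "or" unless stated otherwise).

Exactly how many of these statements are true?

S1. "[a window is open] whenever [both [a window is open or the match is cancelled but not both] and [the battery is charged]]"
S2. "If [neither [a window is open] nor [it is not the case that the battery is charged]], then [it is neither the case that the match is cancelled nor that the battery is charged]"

2

S1: In symbols: ((P ⊕ Q) ∧ V) → P

P ⊕ Q = T ⊕ F = T
(P ⊕ Q) ∧ V = T ∧ F = F
((P ⊕ Q) ∧ V) → P = F → T = T
Thus S1 is true.

S2: This is (P ↓ ¬V) → (Q ↓ V).

¬V = ¬F = T
P ↓ ¬V = T ↓ T = F
Q ↓ V = F ↓ F = T
(P ↓ ¬V) → (Q ↓ V) = F → T = T
So S2 is true.

Count: 2.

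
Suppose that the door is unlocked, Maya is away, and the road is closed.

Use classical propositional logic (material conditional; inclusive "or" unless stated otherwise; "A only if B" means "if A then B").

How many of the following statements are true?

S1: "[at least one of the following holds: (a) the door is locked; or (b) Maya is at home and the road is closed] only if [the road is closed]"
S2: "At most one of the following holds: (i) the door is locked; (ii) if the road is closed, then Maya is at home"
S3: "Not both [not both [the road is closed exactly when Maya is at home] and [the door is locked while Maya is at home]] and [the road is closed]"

2

Let P = "the door is locked" (F), Q = "Maya is at home" (F), R = "the road is closed" (T).

S1: Parsed as (P | (Q & R)) -> R

Q & R = F & T = F
P | (Q & R) = F | F = F
(P | (Q & R)) -> R = F -> T = T
Thus S1 is true.

S2: This is P nand (R -> Q).

R -> Q = T -> F = F
P nand (R -> Q) = F nand F = T
Hence S2 is true.

S3: This is ((R <-> Q) nand (P & Q)) nand R.

R <-> Q = T <-> F = F
P & Q = F & F = F
(R <-> Q) nand (P & Q) = F nand F = T
((R <-> Q) nand (P & Q)) nand R = T nand T = F
Hence S3 is false.

2 of the 3 statements are true (S1, S2).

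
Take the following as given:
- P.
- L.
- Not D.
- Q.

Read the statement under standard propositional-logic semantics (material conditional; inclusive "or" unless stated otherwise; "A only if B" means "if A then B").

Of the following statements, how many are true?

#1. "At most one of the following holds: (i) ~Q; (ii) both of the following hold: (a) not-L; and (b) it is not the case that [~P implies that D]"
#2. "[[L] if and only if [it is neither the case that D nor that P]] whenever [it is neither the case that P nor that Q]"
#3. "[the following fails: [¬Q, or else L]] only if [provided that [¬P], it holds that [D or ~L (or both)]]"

3

#1: In symbols: ¬Q ↑ (¬L ∧ ¬(¬P → D))

¬Q = ¬T = F
¬L = ¬T = F
¬P = ¬T = F
¬P → D = F → F = T
¬(¬P → D) = ¬T = F
¬L ∧ ¬(¬P → D) = F ∧ F = F
¬Q ↑ (¬L ∧ ¬(¬P → D)) = F ↑ F = T
Hence #1 is true.

#2: Parsed as (P ↓ Q) → (L ↔ (D ↓ P))

P ↓ Q = T ↓ T = F
D ↓ P = F ↓ T = F
L ↔ (D ↓ P) = T ↔ F = F
(P ↓ Q) → (L ↔ (D ↓ P)) = F → F = T
So #2 is true.

#3: Formalization: ¬(¬Q ∨ L) → (¬P → (D ∨ ¬L))

¬Q = ¬T = F
¬Q ∨ L = F ∨ T = T
¬(¬Q ∨ L) = ¬T = F
¬P = ¬T = F
¬L = ¬T = F
D ∨ ¬L = F ∨ F = F
¬P → (D ∨ ¬L) = F → F = T
¬(¬Q ∨ L) → (¬P → (D ∨ ¬L)) = F → T = T
So #3 is true.

True statements: 3.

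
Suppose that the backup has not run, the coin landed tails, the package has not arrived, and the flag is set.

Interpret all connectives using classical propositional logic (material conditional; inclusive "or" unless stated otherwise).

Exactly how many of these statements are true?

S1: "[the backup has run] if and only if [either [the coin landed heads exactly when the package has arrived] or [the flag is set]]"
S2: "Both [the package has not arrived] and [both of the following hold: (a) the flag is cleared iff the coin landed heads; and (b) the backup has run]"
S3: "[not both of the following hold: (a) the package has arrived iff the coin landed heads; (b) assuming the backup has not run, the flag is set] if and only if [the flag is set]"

0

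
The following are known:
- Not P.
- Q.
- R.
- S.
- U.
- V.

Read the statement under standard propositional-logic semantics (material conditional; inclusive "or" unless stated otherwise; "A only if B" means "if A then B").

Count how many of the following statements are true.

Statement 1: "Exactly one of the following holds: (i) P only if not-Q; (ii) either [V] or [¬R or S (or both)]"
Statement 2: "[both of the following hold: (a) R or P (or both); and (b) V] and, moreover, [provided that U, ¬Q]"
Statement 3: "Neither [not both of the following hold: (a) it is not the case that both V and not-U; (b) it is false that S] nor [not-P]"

Statement 1: In symbols: (P → ¬Q) ⊕ (V ∨ (¬R ∨ S))

¬Q = ¬T = F
P → ¬Q = F → F = T
¬R = ¬T = F
¬R ∨ S = F ∨ T = T
V ∨ (¬R ∨ S) = T ∨ T = T
(P → ¬Q) ⊕ (V ∨ (¬R ∨ S)) = T ⊕ T = F
Thus Statement 1 is false.

Statement 2: In symbols: ((R ∨ P) ∧ V) ∧ (U → ¬Q)

R ∨ P = T ∨ F = T
(R ∨ P) ∧ V = T ∧ T = T
¬Q = ¬T = F
U → ¬Q = T → F = F
((R ∨ P) ∧ V) ∧ (U → ¬Q) = T ∧ F = F
Hence Statement 2 is false.

Statement 3: Formalization: ((V ↑ ¬U) ↑ ¬S) ↓ ¬P

¬U = ¬T = F
V ↑ ¬U = T ↑ F = T
¬S = ¬T = F
(V ↑ ¬U) ↑ ¬S = T ↑ F = T
¬P = ¬F = T
((V ↑ ¬U) ↑ ¬S) ↓ ¬P = T ↓ T = F
So Statement 3 is false.

True statements: 0 (none).

0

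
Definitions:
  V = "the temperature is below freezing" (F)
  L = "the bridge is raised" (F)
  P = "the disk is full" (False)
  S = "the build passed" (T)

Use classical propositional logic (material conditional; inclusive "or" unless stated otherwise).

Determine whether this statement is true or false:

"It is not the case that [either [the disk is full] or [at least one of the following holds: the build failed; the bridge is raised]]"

true

Parsed as ~(P | (~S | L))

~S = ~T = F
~S | L = F | F = F
P | (~S | L) = F | F = F
~(P | (~S | L)) = ~F = T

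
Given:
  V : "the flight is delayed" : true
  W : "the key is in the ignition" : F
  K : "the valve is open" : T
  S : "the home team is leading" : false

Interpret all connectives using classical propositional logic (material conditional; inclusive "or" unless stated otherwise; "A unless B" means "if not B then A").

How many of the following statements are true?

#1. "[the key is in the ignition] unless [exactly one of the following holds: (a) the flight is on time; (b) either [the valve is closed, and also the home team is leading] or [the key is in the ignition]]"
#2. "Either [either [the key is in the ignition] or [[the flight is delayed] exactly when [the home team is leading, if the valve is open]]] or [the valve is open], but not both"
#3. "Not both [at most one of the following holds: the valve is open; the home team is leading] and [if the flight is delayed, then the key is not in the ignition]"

1

#1: Parsed as W or (not V xor ((not K and S) or W))

not V = not True = False
not K = not True = False
not K and S = False and False = False
(not K and S) or W = False or False = False
not V xor ((not K and S) or W) = False xor False = False
W or (not V xor ((not K and S) or W)) = False or False = False
Hence #1 is false.

#2: Parsed as (W or (V iff (K -> S))) xor K

K -> S = True -> False = False
V iff (K -> S) = True iff False = False
W or (V iff (K -> S)) = False or False = False
(W or (V iff (K -> S))) xor K = False xor True = True
Thus #2 is true.

#3: Parsed as (K nand S) nand (V -> not W)

K nand S = True nand False = True
not W = not False = True
V -> not W = True -> True = True
(K nand S) nand (V -> not W) = True nand True = False
So #3 is false.

Count: 1.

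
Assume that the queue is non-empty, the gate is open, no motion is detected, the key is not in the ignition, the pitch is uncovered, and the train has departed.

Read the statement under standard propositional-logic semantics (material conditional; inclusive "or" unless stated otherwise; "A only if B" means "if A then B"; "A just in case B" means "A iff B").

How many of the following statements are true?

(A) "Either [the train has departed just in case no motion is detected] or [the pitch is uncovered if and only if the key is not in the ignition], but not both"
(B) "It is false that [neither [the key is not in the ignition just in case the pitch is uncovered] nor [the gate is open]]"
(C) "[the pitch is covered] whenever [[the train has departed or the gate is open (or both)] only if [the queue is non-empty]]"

1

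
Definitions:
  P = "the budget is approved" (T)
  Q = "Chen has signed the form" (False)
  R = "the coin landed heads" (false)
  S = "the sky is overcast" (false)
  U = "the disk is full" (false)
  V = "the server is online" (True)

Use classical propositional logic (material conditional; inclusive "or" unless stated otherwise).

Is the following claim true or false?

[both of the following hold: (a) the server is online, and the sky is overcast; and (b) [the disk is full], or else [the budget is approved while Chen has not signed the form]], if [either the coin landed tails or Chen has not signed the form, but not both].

Values: R=F, Q=F, V=T, S=F, U=F, P=T.
In symbols: (¬R ⊕ ¬Q) → ((V ∧ S) ∧ (U ∨ (P ∧ ¬Q)))

¬R = ¬F = T
¬Q = ¬F = T
¬R ⊕ ¬Q = T ⊕ T = F
V ∧ S = T ∧ F = F
¬Q = ¬F = T
P ∧ ¬Q = T ∧ T = T
U ∨ (P ∧ ¬Q) = F ∨ T = T
(V ∧ S) ∧ (U ∨ (P ∧ ¬Q)) = F ∧ T = F
(¬R ⊕ ¬Q) → ((V ∧ S) ∧ (U ∨ (P ∧ ¬Q))) = F → F = T

The statement is true.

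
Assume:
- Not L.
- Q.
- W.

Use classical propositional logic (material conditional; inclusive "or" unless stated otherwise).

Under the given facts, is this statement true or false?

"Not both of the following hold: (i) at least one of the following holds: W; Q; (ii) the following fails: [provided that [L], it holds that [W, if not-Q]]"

This is (W | Q) nand ~(L -> (~Q -> W)).

W | Q = T | T = T
~Q = ~T = F
~Q -> W = F -> T = T
L -> (~Q -> W) = F -> T = T
~(L -> (~Q -> W)) = ~T = F
(W | Q) nand ~(L -> (~Q -> W)) = T nand F = T

True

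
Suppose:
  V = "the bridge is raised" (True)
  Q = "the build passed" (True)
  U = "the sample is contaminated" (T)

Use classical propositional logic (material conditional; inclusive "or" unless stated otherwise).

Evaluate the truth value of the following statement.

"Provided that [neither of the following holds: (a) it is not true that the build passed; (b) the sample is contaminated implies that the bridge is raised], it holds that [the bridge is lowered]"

The statement is true.

This is (¬Q ↓ (U → V)) → ¬V.

¬Q = ¬T = F
U → V = T → T = T
¬Q ↓ (U → V) = F ↓ T = F
¬V = ¬T = F
(¬Q ↓ (U → V)) → ¬V = F → F = T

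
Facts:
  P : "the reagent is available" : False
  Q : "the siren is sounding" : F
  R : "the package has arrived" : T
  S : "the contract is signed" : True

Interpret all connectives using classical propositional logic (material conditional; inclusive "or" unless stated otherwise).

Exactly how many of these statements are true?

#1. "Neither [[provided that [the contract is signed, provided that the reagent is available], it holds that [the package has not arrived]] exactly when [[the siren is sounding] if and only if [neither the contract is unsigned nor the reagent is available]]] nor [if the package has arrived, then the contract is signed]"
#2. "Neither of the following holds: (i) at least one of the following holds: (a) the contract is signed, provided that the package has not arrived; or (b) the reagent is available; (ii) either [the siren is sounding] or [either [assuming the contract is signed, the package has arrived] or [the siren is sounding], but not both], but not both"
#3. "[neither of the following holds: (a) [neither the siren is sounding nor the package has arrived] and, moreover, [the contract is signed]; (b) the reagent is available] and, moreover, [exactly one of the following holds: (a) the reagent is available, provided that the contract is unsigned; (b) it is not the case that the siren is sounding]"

#1: This is (((P → S) → ¬R) ↔ (Q ↔ (¬S ↓ P))) ↓ (R → S).

P → S = F → T = T
¬R = ¬T = F
(P → S) → ¬R = T → F = F
¬S = ¬T = F
¬S ↓ P = F ↓ F = T
Q ↔ (¬S ↓ P) = F ↔ T = F
((P → S) → ¬R) ↔ (Q ↔ (¬S ↓ P)) = F ↔ F = T
R → S = T → T = T
(((P → S) → ¬R) ↔ (Q ↔ (¬S ↓ P))) ↓ (R → S) = T ↓ T = F
Thus #1 is false.

#2: This is ((¬R → S) ∨ P) ↓ (Q ⊕ ((S → R) ⊕ Q)).

¬R = ¬T = F
¬R → S = F → T = T
(¬R → S) ∨ P = T ∨ F = T
S → R = T → T = T
(S → R) ⊕ Q = T ⊕ F = T
Q ⊕ ((S → R) ⊕ Q) = F ⊕ T = T
((¬R → S) ∨ P) ↓ (Q ⊕ ((S → R) ⊕ Q)) = T ↓ T = F
So #2 is false.

#3: Formalization: (((Q ↓ R) ∧ S) ↓ P) ∧ ((¬S → P) ⊕ ¬Q)

Q ↓ R = F ↓ T = F
(Q ↓ R) ∧ S = F ∧ T = F
((Q ↓ R) ∧ S) ↓ P = F ↓ F = T
¬S = ¬T = F
¬S → P = F → F = T
¬Q = ¬F = T
(¬S → P) ⊕ ¬Q = T ⊕ T = F
(((Q ↓ R) ∧ S) ↓ P) ∧ ((¬S → P) ⊕ ¬Q) = T ∧ F = F
Hence #3 is false.

True statements: 0 (none).

0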